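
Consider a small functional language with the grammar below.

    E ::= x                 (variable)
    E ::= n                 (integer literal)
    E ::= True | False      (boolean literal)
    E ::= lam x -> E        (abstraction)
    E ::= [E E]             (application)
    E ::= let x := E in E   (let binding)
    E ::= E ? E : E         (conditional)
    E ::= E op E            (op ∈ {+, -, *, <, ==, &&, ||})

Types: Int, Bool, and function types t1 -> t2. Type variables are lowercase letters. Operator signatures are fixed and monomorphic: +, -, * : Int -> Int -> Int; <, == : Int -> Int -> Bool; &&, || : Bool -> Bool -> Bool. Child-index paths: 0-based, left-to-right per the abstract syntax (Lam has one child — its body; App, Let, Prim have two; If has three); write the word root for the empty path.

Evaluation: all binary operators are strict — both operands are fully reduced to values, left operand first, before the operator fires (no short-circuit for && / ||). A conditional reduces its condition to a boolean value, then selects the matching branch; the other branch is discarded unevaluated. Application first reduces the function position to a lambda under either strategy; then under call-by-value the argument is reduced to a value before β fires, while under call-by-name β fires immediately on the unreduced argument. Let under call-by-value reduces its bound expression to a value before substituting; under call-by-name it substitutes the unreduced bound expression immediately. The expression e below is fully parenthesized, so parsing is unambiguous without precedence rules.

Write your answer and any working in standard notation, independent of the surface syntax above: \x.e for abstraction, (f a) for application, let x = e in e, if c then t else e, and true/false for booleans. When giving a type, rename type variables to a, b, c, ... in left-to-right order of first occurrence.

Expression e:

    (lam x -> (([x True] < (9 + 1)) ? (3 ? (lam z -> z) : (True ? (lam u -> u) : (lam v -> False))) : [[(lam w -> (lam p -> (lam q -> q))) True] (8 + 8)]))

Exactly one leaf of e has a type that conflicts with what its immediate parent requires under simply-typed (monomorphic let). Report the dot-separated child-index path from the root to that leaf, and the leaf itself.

Derivation:
x : a
  unify a ~ Bool -> b
_ _ : b
  unify b ~ Int
  unify Int ~ Int
  unify Int ~ Int
  unify Int ~ Int
  unify Bool ~ Bool
  unify Int ~ Bool
  FAIL: mismatch Int ~ Bool

Answer: 0.1.0 : 3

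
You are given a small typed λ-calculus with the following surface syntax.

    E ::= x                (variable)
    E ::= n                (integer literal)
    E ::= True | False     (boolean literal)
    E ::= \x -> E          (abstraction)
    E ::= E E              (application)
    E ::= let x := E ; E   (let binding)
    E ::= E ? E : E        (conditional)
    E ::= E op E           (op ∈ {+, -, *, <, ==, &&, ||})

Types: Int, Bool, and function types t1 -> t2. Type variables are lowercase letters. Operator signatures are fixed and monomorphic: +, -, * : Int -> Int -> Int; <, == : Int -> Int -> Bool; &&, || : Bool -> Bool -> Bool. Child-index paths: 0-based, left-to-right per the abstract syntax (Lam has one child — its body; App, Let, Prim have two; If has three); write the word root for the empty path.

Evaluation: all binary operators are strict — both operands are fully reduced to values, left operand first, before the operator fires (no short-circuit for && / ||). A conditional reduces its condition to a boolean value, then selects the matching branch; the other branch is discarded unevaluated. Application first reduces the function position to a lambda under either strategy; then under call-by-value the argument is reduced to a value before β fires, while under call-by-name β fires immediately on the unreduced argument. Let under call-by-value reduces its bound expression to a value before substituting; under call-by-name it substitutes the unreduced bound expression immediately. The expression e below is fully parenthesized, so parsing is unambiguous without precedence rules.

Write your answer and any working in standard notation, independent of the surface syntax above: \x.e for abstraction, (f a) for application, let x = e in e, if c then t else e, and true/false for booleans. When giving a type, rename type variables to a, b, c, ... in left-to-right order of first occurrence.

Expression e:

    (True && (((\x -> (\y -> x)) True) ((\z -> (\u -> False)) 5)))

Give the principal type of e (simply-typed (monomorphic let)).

Answer: Bool

Working:
  unify Bool ~ Bool
x : a
\y._ : b -> a
\x._ : a -> b -> a
  unify a -> b -> a ~ Bool -> c
  unify a ~ Bool
  unify b -> Bool ~ c
_ _ : b -> Bool
\u._ : e -> Bool
\z._ : d -> e -> Bool
  unify d -> e -> Bool ~ Int -> f
  unify d ~ Int
  unify e -> Bool ~ f
_ _ : e -> Bool
  unify b -> Bool ~ (e -> Bool) -> g
  unify b ~ e -> Bool
  unify Bool ~ g
_ _ : Bool
  unify Bool ~ Bool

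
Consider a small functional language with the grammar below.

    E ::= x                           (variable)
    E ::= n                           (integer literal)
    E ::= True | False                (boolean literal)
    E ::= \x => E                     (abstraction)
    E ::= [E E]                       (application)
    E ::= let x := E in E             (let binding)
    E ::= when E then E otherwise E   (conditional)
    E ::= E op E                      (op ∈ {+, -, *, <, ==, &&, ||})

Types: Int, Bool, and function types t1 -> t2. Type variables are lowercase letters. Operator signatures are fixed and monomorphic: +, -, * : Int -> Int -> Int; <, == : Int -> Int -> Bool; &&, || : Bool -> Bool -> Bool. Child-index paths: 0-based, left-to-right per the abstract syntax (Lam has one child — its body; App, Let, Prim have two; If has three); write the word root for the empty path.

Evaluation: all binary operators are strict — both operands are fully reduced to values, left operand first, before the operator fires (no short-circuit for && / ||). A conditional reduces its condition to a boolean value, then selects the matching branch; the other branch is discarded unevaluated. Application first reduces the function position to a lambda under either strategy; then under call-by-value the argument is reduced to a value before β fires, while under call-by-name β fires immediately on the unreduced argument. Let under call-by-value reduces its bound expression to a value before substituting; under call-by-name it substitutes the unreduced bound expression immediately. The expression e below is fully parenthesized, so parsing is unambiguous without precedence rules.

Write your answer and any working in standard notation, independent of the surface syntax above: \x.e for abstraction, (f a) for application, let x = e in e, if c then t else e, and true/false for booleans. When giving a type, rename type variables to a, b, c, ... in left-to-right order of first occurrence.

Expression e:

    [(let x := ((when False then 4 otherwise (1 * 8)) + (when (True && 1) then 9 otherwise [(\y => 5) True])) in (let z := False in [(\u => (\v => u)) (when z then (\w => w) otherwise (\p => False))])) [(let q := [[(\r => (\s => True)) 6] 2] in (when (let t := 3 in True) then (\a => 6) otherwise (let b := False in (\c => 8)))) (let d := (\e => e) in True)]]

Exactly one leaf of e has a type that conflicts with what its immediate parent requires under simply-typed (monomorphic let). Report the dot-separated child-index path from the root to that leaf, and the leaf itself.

Answer: 0.0.1.0.1 : 1

Working:
  unify Bool ~ Bool
  unify Int ~ Int
  unify Int ~ Int
  unify Int ~ Int
  unify Int ~ Int
  unify Bool ~ Bool
  unify Int ~ Bool
  FAIL: mismatch Int ~ Bool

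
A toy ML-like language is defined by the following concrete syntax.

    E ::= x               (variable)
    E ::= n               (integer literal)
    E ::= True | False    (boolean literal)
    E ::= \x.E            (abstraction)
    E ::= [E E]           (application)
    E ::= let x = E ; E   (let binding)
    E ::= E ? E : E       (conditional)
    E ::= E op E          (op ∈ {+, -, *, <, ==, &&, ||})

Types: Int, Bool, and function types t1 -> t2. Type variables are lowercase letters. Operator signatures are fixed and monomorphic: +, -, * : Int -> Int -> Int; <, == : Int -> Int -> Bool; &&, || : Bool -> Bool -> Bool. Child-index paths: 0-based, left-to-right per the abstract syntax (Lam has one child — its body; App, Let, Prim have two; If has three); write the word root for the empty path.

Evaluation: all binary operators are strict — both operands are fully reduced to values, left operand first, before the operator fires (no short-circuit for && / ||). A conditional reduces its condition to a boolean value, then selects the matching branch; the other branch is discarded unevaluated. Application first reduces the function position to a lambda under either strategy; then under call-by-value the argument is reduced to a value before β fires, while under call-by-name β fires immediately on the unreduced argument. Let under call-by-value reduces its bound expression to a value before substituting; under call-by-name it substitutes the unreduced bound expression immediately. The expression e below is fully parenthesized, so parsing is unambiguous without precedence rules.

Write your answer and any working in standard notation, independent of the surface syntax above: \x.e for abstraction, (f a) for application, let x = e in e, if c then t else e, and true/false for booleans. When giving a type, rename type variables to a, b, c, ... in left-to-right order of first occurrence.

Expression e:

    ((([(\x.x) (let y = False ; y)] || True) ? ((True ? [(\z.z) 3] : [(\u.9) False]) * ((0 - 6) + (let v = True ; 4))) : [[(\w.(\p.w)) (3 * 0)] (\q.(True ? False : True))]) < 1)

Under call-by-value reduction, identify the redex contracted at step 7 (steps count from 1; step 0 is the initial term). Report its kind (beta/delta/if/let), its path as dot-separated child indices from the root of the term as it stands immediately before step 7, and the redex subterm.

Answer: delta at 0.1.0 : (0 - 6)

Working:
step 0: ((if (((\x.x) (let y = false in y)) || true) then ((if true then ((\z.z) 3) else ((\u.9) false)) * ((0 - 6) + (let v = true in 4))) else (((\w.(\p.w)) (3 * 0)) (\q.(if true then false else true)))) < 1)
step 1: [let@0.0.0.1] ((if (((\x.x) false) || true) then ((if true then ((\z.z) 3) else ((\u.9) false)) * ((0 - 6) + (let v = true in 4))) else (((\w.(\p.w)) (3 * 0)) (\q.(if true then false else true)))) < 1)
step 2: [beta@0.0.0] ((if (false || true) then ((if true then ((\z.z) 3) else ((\u.9) false)) * ((0 - 6) + (let v = true in 4))) else (((\w.(\p.w)) (3 * 0)) (\q.(if true then false else true)))) < 1)
step 3: [delta@0.0] ((if true then ((if true then ((\z.z) 3) else ((\u.9) false)) * ((0 - 6) + (let v = true in 4))) else (((\w.(\p.w)) (3 * 0)) (\q.(if true then false else true)))) < 1)
step 4: [if@0] (((if true then ((\z.z) 3) else ((\u.9) false)) * ((0 - 6) + (let v = true in 4))) < 1)
step 5: [if@0.0] ((((\z.z) 3) * ((0 - 6) + (let v = true in 4))) < 1)
step 6: [beta@0.0] ((3 * ((0 - 6) + (let v = true in 4))) < 1)
step 7: [delta@0.1.0] ((3 * (-6 + (let v = true in 4))) < 1)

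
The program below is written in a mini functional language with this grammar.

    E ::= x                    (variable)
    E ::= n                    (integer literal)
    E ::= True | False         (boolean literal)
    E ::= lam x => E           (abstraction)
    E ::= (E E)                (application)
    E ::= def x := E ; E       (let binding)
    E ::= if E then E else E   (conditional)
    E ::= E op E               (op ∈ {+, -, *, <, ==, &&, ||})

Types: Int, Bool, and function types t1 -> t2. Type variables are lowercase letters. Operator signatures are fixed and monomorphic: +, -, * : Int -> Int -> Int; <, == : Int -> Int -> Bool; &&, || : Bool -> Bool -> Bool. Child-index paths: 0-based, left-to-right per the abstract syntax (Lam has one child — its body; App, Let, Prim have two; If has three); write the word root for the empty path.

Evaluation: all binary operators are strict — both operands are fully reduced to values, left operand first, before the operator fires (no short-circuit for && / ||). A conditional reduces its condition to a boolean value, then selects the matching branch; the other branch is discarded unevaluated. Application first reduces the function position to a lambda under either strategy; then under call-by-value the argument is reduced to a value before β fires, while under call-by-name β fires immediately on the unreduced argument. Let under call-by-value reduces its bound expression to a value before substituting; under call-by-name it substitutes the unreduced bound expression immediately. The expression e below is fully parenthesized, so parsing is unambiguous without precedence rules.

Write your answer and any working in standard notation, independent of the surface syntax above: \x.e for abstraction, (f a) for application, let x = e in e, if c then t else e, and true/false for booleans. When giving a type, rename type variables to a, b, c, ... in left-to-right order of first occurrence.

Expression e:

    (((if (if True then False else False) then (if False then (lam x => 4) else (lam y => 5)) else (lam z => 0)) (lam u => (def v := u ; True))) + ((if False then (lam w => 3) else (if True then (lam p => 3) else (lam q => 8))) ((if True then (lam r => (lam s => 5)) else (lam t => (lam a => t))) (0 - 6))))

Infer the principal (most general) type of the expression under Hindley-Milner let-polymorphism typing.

Derivation:
  unify Bool ~ Bool
  unify Bool ~ Bool
  unify Bool ~ Bool
  unify Bool ~ Bool
\x._ : a -> Int
\y._ : b -> Int
  unify a -> Int ~ b -> Int
  unify a ~ b
  unify Int ~ Int
\z._ : c -> Int
  unify b -> Int ~ c -> Int
  unify b ~ c
  unify Int ~ Int
u : d
let v : d
\u._ : d -> Bool
  unify c -> Int ~ (d -> Bool) -> e
  unify c ~ d -> Bool
  unify Int ~ e
_ _ : Int
  unify Int ~ Int
  unify Bool ~ Bool
\w._ : f -> Int
  unify Bool ~ Bool
\p._ : g -> Int
\q._ : h -> Int
  unify g -> Int ~ h -> Int
  unify g ~ h
  unify Int ~ Int
  unify f -> Int ~ h -> Int
  unify f ~ h
  unify Int ~ Int
  unify Bool ~ Bool
\s._ : j -> Int
\r._ : i -> j -> Int
t : k
\a._ : l -> k
\t._ : k -> l -> k
  unify i -> j -> Int ~ k -> l -> k
  unify i ~ k
  unify j -> Int ~ l -> k
  unify j ~ l
  unify Int ~ k
  unify Int ~ Int
  unify Int ~ Int
  unify Int -> l -> Int ~ Int -> m
  unify Int ~ Int
  unify l -> Int ~ m
_ _ : l -> Int
  unify h -> Int ~ (l -> Int) -> n
  unify h ~ l -> Int
  unify Int ~ n
_ _ : Int
  unify Int ~ Int

Answer: Int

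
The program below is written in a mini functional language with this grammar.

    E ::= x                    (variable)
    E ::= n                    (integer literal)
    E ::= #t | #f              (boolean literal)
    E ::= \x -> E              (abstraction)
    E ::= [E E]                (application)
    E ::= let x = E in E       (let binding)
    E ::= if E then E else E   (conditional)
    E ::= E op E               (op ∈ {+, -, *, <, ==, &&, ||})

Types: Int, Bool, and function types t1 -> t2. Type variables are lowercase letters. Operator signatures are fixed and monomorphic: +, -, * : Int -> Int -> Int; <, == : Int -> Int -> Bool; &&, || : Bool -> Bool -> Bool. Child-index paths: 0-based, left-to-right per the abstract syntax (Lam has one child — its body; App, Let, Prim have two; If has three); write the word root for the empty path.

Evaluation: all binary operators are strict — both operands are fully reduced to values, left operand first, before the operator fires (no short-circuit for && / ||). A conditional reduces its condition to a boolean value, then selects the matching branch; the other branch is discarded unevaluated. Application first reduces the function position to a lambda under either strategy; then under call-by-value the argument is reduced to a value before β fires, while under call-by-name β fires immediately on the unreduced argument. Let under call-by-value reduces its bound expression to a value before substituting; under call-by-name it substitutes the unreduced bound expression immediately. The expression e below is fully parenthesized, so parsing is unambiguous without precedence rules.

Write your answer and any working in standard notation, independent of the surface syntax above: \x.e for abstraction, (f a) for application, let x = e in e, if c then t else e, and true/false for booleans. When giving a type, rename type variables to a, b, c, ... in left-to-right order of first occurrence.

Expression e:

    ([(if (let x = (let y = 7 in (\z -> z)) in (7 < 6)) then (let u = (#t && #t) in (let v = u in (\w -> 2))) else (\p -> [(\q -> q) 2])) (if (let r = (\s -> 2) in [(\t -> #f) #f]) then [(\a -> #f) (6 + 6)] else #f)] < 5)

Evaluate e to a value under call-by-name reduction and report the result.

Answer: true

Working:
step 0: (((if (let x = (let y = 7 in (\z.z)) in (7 < 6)) then (let u = (true && true) in (let v = u in (\w.2))) else (\p.((\q.q) 2))) (if (let r = (\s.2) in ((\t.false) false)) then ((\a.false) (6 + 6)) else false)) < 5)
step 1: [let@0.0.0] (((if (7 < 6) then (let u = (true && true) in (let v = u in (\w.2))) else (\p.((\q.q) 2))) (if (let r = (\s.2) in ((\t.false) false)) then ((\a.false) (6 + 6)) else false)) < 5)
step 2: [delta@0.0.0] (((if false then (let u = (true && true) in (let v = u in (\w.2))) else (\p.((\q.q) 2))) (if (let r = (\s.2) in ((\t.false) false)) then ((\a.false) (6 + 6)) else false)) < 5)
step 3: [if@0.0] (((\p.((\q.q) 2)) (if (let r = (\s.2) in ((\t.false) false)) then ((\a.false) (6 + 6)) else false)) < 5)
step 4: [beta@0] (((\q.q) 2) < 5)
step 5: [beta@0] (2 < 5)
step 6: [delta@root] true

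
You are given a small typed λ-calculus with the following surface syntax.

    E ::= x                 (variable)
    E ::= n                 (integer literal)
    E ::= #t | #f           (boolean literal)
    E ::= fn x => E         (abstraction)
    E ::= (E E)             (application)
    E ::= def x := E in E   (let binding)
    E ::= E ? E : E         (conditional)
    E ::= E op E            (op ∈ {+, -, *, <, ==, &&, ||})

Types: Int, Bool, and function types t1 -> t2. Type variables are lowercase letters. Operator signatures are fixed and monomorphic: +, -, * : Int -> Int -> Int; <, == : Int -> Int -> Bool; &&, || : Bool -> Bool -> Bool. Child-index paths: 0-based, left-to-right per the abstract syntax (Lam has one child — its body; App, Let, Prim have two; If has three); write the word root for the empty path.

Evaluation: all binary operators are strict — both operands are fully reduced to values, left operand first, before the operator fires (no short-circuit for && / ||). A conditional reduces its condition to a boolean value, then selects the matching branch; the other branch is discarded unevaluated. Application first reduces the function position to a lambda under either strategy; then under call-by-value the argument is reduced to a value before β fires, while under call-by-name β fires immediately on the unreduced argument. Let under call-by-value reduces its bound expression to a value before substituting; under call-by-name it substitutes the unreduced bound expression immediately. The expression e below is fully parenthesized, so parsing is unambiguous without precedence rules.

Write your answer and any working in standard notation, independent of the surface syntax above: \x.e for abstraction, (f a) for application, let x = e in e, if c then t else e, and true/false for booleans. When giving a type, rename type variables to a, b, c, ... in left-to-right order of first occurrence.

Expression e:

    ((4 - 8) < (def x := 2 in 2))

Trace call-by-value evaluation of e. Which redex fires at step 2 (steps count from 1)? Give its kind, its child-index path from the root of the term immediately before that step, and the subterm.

Answer: let at 1 : (let x = 2 in 2)

Working:
step 0: ((4 - 8) < (let x = 2 in 2))
step 1: [delta@0] (-4 < (let x = 2 in 2))
step 2: [let@1] (-4 < 2)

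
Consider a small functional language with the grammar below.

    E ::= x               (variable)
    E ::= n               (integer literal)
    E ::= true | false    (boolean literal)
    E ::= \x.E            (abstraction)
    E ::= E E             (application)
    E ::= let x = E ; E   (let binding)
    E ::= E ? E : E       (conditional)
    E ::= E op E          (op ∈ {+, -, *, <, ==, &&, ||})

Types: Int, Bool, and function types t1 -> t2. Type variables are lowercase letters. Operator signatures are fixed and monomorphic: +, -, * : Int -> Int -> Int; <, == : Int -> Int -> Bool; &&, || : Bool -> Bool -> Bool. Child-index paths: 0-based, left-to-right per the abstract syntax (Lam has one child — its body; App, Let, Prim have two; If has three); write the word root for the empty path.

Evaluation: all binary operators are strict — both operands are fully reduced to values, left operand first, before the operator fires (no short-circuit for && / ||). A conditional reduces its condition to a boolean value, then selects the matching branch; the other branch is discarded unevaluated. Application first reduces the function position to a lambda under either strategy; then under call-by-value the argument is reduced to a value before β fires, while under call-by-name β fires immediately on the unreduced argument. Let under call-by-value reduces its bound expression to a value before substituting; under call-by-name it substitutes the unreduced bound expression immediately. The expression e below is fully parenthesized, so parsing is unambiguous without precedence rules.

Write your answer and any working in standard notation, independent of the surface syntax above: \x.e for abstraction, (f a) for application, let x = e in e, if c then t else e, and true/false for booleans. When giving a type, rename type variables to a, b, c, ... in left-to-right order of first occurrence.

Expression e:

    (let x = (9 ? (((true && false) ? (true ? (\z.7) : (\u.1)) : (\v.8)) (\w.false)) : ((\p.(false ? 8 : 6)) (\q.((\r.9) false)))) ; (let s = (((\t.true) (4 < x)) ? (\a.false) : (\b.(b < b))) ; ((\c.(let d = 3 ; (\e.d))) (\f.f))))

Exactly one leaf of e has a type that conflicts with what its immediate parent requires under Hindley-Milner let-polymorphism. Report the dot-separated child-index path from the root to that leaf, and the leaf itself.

Derivation:
  unify Int ~ Bool
  FAIL: mismatch Int ~ Bool

Answer: 0.0 : 9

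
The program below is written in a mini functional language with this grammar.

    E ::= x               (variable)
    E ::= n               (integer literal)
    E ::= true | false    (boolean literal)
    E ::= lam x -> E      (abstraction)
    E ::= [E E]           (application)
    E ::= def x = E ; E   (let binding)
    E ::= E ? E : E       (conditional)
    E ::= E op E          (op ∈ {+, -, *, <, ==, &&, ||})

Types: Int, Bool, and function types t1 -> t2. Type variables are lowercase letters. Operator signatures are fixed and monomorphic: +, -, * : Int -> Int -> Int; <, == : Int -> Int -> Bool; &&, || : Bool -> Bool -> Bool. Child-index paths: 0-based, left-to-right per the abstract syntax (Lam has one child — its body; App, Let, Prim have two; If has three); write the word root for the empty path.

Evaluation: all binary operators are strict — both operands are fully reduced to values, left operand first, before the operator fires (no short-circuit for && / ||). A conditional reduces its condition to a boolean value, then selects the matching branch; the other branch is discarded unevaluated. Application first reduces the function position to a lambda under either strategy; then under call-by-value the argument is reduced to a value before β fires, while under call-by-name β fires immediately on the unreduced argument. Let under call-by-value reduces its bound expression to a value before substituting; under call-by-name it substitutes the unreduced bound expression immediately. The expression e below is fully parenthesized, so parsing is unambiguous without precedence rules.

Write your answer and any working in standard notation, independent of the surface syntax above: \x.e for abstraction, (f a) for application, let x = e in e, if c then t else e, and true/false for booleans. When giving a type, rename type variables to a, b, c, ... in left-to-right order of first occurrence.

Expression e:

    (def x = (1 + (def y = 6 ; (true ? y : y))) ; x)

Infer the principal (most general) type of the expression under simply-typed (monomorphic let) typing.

Derivation:
  unify Int ~ Int
let y : Int
  unify Bool ~ Bool
y : Int
y : Int
  unify Int ~ Int
  unify Int ~ Int
let x : Int
x : Int

Answer: Int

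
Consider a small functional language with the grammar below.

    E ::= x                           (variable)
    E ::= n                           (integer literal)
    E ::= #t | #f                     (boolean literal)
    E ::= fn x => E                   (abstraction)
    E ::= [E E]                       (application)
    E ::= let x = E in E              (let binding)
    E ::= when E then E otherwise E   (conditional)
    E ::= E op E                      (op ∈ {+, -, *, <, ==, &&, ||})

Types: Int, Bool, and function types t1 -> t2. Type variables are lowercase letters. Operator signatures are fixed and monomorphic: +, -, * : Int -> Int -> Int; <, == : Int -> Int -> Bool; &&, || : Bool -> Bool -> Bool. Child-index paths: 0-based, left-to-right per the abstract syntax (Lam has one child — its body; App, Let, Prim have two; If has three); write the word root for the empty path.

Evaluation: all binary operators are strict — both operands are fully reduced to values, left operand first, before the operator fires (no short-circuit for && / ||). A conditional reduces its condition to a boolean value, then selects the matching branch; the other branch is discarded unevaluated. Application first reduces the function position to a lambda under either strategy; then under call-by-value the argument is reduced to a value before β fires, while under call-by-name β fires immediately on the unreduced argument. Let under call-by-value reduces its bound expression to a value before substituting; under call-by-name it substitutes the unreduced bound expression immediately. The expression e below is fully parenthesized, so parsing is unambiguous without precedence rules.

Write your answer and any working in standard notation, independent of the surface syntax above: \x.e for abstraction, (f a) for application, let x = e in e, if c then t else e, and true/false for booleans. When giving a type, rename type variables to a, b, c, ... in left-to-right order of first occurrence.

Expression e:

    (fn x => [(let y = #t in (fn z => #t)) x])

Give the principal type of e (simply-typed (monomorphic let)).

Answer: a -> Bool

Trace:
let y : Bool
\z._ : b -> Bool
x : a
  unify b -> Bool ~ a -> c
  unify b ~ a
  unify Bool ~ c
_ _ : Bool
\x._ : a -> Bool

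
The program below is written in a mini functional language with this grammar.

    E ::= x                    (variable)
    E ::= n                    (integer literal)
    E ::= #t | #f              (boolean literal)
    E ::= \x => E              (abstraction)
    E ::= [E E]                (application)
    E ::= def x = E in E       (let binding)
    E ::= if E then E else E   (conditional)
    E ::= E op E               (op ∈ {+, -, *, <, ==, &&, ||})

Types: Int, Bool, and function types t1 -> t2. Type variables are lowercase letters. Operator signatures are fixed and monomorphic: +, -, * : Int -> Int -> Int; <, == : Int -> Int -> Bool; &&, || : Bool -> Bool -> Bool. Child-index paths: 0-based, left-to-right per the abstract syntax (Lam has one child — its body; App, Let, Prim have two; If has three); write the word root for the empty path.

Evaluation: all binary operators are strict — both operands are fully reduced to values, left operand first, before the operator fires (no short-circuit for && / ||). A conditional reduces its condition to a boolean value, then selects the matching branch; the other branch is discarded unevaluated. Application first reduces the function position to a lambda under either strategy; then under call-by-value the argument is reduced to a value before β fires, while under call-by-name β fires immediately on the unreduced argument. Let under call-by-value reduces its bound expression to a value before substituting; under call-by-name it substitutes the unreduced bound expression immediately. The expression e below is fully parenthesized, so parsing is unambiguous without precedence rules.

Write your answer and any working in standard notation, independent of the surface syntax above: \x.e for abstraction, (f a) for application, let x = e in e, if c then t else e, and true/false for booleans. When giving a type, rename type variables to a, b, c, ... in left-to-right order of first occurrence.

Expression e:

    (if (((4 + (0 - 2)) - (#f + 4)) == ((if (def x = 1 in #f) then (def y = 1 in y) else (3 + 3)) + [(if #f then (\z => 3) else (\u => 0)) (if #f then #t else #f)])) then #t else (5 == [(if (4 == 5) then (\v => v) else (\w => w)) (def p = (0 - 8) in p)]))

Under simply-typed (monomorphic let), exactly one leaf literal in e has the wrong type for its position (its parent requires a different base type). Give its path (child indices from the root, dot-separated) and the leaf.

Derivation:
  unify Int ~ Int
  unify Int ~ Int
  unify Int ~ Int
  unify Int ~ Int
  unify Int ~ Int
  unify Bool ~ Int
  FAIL: mismatch Bool ~ Int

Answer: 0.0.1.0 : false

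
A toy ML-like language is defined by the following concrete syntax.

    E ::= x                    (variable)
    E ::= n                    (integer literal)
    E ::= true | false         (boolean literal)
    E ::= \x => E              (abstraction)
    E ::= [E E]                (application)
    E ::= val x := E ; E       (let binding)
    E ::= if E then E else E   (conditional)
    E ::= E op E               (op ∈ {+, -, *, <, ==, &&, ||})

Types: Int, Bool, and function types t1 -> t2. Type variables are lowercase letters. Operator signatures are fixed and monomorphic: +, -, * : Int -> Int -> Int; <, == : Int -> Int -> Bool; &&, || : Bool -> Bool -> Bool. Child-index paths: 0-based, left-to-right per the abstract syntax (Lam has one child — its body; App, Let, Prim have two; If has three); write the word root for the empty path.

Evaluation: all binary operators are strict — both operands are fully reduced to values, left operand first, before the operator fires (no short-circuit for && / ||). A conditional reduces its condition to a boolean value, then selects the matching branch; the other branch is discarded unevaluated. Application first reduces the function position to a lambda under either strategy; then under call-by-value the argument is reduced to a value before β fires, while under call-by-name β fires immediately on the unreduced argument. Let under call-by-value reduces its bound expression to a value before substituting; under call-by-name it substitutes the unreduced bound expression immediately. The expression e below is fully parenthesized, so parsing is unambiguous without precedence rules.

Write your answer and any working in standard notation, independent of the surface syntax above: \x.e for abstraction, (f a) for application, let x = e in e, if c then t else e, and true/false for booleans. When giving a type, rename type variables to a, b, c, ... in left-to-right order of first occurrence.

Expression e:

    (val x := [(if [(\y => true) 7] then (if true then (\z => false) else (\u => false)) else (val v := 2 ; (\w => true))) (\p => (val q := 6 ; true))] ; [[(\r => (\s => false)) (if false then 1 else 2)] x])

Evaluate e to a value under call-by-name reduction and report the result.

Trace:
step 0: (let x = ((if ((\y.true) 7) then (if true then (\z.false) else (\u.false)) else (let v = 2 in (\w.true))) (\p.(let q = 6 in true))) in (((\r.(\s.false)) (if false then 1 else 2)) x))
step 1: [let@root] (((\r.(\s.false)) (if false then 1 else 2)) ((if ((\y.true) 7) then (if true then (\z.false) else (\u.false)) else (let v = 2 in (\w.true))) (\p.(let q = 6 in true))))
step 2: [beta@0] ((\s.false) ((if ((\y.true) 7) then (if true then (\z.false) else (\u.false)) else (let v = 2 in (\w.true))) (\p.(let q = 6 in true))))
step 3: [beta@root] false

Answer: false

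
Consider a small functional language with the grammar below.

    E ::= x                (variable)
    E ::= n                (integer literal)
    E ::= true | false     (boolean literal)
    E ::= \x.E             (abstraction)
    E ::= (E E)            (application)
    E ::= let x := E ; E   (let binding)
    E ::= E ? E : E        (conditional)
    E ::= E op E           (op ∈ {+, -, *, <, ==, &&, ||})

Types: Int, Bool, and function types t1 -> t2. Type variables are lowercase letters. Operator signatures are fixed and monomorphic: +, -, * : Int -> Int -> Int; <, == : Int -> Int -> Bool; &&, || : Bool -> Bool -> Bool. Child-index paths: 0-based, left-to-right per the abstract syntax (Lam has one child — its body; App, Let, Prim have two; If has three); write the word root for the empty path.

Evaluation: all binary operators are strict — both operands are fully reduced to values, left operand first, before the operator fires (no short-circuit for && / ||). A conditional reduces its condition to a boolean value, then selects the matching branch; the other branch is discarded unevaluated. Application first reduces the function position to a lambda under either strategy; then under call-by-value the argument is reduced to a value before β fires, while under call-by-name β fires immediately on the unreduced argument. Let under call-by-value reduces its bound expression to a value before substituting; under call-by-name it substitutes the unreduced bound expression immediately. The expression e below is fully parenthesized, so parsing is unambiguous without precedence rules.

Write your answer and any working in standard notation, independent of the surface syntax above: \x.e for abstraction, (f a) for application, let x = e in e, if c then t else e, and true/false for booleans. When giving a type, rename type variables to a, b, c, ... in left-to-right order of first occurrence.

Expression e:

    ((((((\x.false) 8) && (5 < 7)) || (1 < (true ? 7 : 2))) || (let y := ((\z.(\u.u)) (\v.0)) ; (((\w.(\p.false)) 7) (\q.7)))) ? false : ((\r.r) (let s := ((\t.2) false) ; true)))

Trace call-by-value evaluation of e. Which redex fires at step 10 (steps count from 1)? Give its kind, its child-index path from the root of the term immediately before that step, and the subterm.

Trace:
step 0: (if (((((\x.false) 8) && (5 < 7)) || (1 < (if true then 7 else 2))) || (let y = ((\z.(\u.u)) (\v.0)) in (((\w.(\p.false)) 7) (\q.7)))) then false else ((\r.r) (let s = ((\t.2) false) in true)))
step 1: [beta@0.0.0.0] (if (((false && (5 < 7)) || (1 < (if true then 7 else 2))) || (let y = ((\z.(\u.u)) (\v.0)) in (((\w.(\p.false)) 7) (\q.7)))) then false else ((\r.r) (let s = ((\t.2) false) in true)))
step 2: [delta@0.0.0.1] (if (((false && true) || (1 < (if true then 7 else 2))) || (let y = ((\z.(\u.u)) (\v.0)) in (((\w.(\p.false)) 7) (\q.7)))) then false else ((\r.r) (let s = ((\t.2) false) in true)))
step 3: [delta@0.0.0] (if ((false || (1 < (if true then 7 else 2))) || (let y = ((\z.(\u.u)) (\v.0)) in (((\w.(\p.false)) 7) (\q.7)))) then false else ((\r.r) (let s = ((\t.2) false) in true)))
step 4: [if@0.0.1.1] (if ((false || (1 < 7)) || (let y = ((\z.(\u.u)) (\v.0)) in (((\w.(\p.false)) 7) (\q.7)))) then false else ((\r.r) (let s = ((\t.2) false) in true)))
step 5: [delta@0.0.1] (if ((false || true) || (let y = ((\z.(\u.u)) (\v.0)) in (((\w.(\p.false)) 7) (\q.7)))) then false else ((\r.r) (let s = ((\t.2) false) in true)))
step 6: [delta@0.0] (if (true || (let y = ((\z.(\u.u)) (\v.0)) in (((\w.(\p.false)) 7) (\q.7)))) then false else ((\r.r) (let s = ((\t.2) false) in true)))
step 7: [beta@0.1.0] (if (true || (let y = (\u.u) in (((\w.(\p.false)) 7) (\q.7)))) then false else ((\r.r) (let s = ((\t.2) false) in true)))
step 8: [let@0.1] (if (true || (((\w.(\p.false)) 7) (\q.7))) then false else ((\r.r) (let s = ((\t.2) false) in true)))
step 9: [beta@0.1.0] (if (true || ((\p.false) (\q.7))) then false else ((\r.r) (let s = ((\t.2) false) in true)))
step 10: [beta@0.1] (if (true || false) then false else ((\r.r) (let s = ((\t.2) false) in true)))

Answer: beta at 0.1 : ((\p.false) (\q.7))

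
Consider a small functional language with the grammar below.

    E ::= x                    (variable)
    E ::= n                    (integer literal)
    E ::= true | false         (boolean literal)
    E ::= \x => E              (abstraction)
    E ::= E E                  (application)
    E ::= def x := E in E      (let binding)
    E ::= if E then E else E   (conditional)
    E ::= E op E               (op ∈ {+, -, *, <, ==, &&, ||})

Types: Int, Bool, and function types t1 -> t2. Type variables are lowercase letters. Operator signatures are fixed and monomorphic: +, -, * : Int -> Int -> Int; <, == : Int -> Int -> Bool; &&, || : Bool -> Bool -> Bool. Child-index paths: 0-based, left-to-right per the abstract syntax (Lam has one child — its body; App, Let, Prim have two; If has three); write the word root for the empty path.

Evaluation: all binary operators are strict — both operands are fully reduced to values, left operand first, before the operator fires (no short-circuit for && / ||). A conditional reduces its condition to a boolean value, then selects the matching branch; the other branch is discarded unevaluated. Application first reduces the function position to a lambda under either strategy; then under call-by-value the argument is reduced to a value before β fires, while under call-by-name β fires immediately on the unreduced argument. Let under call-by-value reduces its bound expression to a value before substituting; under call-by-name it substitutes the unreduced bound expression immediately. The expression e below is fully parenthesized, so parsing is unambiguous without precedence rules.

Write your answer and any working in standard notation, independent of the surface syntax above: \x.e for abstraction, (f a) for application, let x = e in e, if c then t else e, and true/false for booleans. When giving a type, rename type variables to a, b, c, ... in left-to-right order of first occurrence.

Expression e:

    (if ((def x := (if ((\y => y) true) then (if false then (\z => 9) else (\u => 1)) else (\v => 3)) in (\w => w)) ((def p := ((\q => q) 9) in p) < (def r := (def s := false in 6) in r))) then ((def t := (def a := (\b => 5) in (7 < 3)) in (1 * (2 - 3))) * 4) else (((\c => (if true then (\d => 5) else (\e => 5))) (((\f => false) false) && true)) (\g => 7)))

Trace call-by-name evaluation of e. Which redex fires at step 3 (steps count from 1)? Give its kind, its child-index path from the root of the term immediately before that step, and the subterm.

Trace:
step 0: (if ((let x = (if ((\y.y) true) then (if false then (\z.9) else (\u.1)) else (\v.3)) in (\w.w)) ((let p = ((\q.q) 9) in p) < (let r = (let s = false in 6) in r))) then ((let t = (let a = (\b.5) in (7 < 3)) in (1 * (2 - 3))) * 4) else (((\c.(if true then (\d.5) else (\e.5))) (((\f.false) false) && true)) (\g.7)))
step 1: [let@0.0] (if ((\w.w) ((let p = ((\q.q) 9) in p) < (let r = (let s = false in 6) in r))) then ((let t = (let a = (\b.5) in (7 < 3)) in (1 * (2 - 3))) * 4) else (((\c.(if true then (\d.5) else (\e.5))) (((\f.false) false) && true)) (\g.7)))
step 2: [beta@0] (if ((let p = ((\q.q) 9) in p) < (let r = (let s = false in 6) in r)) then ((let t = (let a = (\b.5) in (7 < 3)) in (1 * (2 - 3))) * 4) else (((\c.(if true then (\d.5) else (\e.5))) (((\f.false) false) && true)) (\g.7)))
step 3: [let@0.0] (if (((\q.q) 9) < (let r = (let s = false in 6) in r)) then ((let t = (let a = (\b.5) in (7 < 3)) in (1 * (2 - 3))) * 4) else (((\c.(if true then (\d.5) else (\e.5))) (((\f.false) false) && true)) (\g.7)))

Answer: let at 0.0 : (let p = ((\q.q) 9) in p)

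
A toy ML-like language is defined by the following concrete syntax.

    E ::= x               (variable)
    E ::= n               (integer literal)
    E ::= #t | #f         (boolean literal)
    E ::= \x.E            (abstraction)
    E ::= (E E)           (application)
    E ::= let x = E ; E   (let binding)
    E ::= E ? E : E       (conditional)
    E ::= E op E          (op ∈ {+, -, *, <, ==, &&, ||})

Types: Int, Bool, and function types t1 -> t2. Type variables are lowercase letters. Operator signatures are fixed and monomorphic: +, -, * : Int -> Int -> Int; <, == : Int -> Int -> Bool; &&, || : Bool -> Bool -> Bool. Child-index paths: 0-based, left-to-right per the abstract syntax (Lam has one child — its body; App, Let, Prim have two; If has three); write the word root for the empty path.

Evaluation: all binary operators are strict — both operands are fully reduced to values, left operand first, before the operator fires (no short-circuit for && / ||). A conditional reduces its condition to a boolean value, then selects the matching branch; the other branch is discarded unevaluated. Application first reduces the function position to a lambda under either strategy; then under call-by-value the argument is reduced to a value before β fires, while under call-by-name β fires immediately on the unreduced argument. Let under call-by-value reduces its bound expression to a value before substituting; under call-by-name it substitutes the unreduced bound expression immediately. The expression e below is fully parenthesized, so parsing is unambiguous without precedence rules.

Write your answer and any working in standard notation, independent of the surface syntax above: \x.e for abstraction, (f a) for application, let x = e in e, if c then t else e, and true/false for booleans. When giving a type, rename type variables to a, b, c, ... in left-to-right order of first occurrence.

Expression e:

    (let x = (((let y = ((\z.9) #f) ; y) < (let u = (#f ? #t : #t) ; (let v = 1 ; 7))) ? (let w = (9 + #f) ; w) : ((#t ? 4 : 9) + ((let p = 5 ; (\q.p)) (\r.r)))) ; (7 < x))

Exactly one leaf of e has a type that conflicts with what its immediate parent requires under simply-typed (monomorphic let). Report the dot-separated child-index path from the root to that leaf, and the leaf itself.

Trace:
\z._ : a -> Int
  unify a -> Int ~ Bool -> b
  unify a ~ Bool
  unify Int ~ b
_ _ : Int
let y : Int
y : Int
  unify Int ~ Int
  unify Bool ~ Bool
  unify Bool ~ Bool
let u : Bool
let v : Int
  unify Int ~ Int
  unify Bool ~ Bool
  unify Int ~ Int
  unify Bool ~ Int
  FAIL: mismatch Bool ~ Int

Answer: 0.1.0.1 : false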